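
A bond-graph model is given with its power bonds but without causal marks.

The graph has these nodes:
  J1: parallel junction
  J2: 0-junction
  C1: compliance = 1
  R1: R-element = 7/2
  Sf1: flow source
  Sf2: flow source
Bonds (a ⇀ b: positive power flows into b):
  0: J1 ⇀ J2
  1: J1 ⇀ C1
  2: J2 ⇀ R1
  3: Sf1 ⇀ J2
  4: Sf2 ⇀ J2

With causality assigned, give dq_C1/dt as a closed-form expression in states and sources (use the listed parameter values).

dq_C1/dt = F_Sf1 + F_Sf2 - 2*q_C1/7

β3 stroke at Sf1  (source Sf1 imposes f)
β4 stroke at Sf2  (Sf2 fixes flow; stroke at Sf2)
β1 stroke at J1  (C1 integral (e out))
β0 stroke at J2  (common-e at J1 fixed by 1)
β2 stroke at R1  (J2 effort already set via bond 0)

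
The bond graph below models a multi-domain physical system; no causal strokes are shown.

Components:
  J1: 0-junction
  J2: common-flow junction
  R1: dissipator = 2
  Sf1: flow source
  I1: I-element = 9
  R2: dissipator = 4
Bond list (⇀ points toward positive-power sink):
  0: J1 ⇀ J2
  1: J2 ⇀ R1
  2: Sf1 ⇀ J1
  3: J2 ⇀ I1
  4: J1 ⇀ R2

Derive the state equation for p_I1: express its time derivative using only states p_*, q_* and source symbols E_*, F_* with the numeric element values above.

β2 stroke at Sf1  (Sf1 (Sf) sets flow on bond)
β3 stroke at I1  (I1 integral (f out))
β0 stroke at J2  (common-f at J2 fixed by 3)
β1 stroke at J2  (J2 flow already set via bond 3)
β4 stroke at J1  (J1 needs exactly one e-in)

dp_I1/dt = 4*F_Sf1 - 2*p_I1/3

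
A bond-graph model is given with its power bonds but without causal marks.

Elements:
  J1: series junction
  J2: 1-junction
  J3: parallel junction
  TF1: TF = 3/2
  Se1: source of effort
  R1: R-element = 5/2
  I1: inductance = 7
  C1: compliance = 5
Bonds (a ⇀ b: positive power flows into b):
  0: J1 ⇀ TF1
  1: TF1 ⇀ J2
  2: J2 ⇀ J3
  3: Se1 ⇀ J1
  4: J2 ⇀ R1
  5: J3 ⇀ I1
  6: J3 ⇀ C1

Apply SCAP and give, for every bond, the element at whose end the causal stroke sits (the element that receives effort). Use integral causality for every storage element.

b0 stroke→TF1
b1 stroke→J2
b2 stroke→J2
b3 stroke→J1
b4 stroke→R1
b5 stroke→I1
b6 stroke→J3

bond 3 stroke at J1  (Se1 (Se) sets effort on bond)
bond 0 stroke at TF1  (J1: last free bond brings flow in)
bond 1 stroke at J2  (TF1 one-in-one-out from 0)
bond 5 stroke at I1  (I1 outputs flow p/I1)
bond 6 stroke at J3  (prefer integral on C1)
bond 2 stroke at J2  (J3: bond 6 brought effort, rest push out)
bond 4 stroke at R1  (closing 1-jn rule on J2)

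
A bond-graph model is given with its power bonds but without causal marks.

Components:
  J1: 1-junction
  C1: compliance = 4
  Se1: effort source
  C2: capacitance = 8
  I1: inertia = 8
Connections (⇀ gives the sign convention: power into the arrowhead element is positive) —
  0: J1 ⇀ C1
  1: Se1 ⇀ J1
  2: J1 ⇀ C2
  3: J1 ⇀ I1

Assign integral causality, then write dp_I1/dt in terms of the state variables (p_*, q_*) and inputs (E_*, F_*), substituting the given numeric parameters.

bond 1 stroke→J1  (source Se1 imposes e)
bond 0 stroke→J1  (C1 outputs effort q/C1)
bond 2 stroke→J1  (C2: C, integral causality)
bond 3 stroke→I1  (closing 1-jn rule on J1)

dp_I1/dt = E_Se1 - q_C1/4 - q_C2/8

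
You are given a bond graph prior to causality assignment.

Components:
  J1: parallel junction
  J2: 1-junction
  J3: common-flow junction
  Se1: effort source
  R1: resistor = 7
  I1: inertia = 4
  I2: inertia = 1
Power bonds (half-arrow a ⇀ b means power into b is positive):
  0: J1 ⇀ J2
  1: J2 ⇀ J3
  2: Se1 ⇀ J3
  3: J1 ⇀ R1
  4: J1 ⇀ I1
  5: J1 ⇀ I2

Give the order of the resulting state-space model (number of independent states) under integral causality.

2  (I1, I2 all integral)

bond 2 →J3  (Se1 (Se) sets effort on bond)
bond 1 →J2  (closing 1-jn rule on J3)
bond 0 →J1  (only one flow-in slot at J2)
bond 3 →R1  (J1 effort already set via bond 0)
bond 4 →I1  (common-e at J1 fixed by 0)
bond 5 →I2  (J1 effort already set via bond 0)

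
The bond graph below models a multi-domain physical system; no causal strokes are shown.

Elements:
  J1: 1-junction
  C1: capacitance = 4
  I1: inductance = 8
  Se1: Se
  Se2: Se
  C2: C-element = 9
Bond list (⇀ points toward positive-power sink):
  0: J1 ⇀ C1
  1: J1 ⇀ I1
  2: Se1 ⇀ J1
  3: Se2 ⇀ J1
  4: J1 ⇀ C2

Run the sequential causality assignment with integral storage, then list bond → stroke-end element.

b2 |J1  (source Se1 imposes e)
b3 |J1  (source Se2 imposes e)
b0 |J1  (C1: C, integral causality)
b1 |I1  (I1: I, integral causality)
b4 |J1  (common-f at J1 fixed by 1)

bond 0 →J1
bond 1 →I1
bond 2 →J1
bond 3 →J1
bond 4 →J1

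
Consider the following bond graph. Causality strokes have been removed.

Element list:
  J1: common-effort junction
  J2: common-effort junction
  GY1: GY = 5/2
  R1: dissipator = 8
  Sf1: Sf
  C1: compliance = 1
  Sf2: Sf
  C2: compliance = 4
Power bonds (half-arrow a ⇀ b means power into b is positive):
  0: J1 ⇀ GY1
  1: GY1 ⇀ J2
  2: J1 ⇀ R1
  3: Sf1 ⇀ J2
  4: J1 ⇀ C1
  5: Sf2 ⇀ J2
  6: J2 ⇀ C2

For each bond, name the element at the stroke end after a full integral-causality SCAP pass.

bond 3 →Sf1  (Sf1 (Sf) sets flow on bond)
bond 5 →Sf2  (source Sf2 imposes f)
bond 4 →J1  (C1: C, integral causality)
bond 0 →GY1  (0-jn J1 has e-setter on 4)
bond 2 →R1  (common-e at J1 fixed by 4)
bond 1 →GY1  (GY1: gyrator matches bond 0)
bond 6 →J2  (J2: last free bond brings effort in)

b0 stroke at GY1
b1 stroke at GY1
b2 stroke at R1
b3 stroke at Sf1
b4 stroke at J1
b5 stroke at Sf2
b6 stroke at J2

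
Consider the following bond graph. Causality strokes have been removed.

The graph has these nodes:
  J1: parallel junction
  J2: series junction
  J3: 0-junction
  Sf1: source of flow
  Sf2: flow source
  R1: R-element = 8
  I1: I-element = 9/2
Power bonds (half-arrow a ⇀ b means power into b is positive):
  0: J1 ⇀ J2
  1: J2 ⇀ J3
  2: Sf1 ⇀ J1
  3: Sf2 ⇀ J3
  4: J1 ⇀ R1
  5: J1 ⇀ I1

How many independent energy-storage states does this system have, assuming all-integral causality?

#2 →Sf1  (source Sf1 imposes f)
#3 →Sf2  (source Sf2 imposes f)
#1 →J3  (J3 needs exactly one e-in)
#0 →J2  (common-f at J2 fixed by 1)
#5 →I1  (prefer integral on I1)
#4 →J1  (J1: last free bond brings effort in)

1  (I1 all integral)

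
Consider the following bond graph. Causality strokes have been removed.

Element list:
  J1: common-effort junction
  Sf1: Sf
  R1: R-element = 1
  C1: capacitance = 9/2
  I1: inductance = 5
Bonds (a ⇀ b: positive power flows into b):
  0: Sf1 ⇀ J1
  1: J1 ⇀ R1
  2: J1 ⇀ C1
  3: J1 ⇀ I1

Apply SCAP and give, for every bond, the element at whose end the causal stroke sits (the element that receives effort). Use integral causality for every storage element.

bond 0 stroke→Sf1
bond 1 stroke→R1
bond 2 stroke→J1
bond 3 stroke→I1

β0 stroke at Sf1  (Sf1 fixes flow; stroke at Sf1)
β2 stroke at J1  (C1 integral (e out))
β1 stroke at R1  (0-jn J1 has e-setter on 2)
β3 stroke at I1  (0-jn J1 has e-setter on 2)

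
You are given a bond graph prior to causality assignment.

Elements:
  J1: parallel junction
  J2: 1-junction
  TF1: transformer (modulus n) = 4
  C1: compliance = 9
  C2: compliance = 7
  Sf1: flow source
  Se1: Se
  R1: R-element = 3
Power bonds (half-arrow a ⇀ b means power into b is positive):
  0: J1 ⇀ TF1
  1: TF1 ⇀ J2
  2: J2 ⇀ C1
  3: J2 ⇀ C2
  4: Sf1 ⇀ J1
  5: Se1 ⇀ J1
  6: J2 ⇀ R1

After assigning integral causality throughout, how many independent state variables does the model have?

2  (C1, C2 all integral)

#4 stroke→Sf1  (Sf1 (Sf) sets flow on bond)
#5 stroke→J1  (Se1 fixes effort; stroke away)
#0 stroke→TF1  (J1: bond 5 brought effort, rest push out)
#1 stroke→J2  (TF1: transformer flips bond 0)
#2 stroke→J2  (prefer integral on C1)
#3 stroke→J2  (C2 outputs effort q/C2)
#6 stroke→R1  (closing 1-jn rule on J2)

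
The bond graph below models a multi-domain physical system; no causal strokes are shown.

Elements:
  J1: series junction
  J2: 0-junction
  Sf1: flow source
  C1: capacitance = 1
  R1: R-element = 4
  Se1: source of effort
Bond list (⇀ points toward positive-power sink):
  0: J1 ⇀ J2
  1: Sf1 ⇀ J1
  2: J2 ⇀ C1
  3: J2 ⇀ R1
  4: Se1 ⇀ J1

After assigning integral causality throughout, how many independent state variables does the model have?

1  (C1 all integral)

#1 stroke→Sf1  (Sf1 (Sf) sets flow on bond)
#4 stroke→J1  (Se1: effort source, stroke at far end)
#0 stroke→J1  (J1 flow already set via bond 1)
#2 stroke→J2  (C1 integral (e out))
#3 stroke→R1  (common-e at J2 fixed by 2)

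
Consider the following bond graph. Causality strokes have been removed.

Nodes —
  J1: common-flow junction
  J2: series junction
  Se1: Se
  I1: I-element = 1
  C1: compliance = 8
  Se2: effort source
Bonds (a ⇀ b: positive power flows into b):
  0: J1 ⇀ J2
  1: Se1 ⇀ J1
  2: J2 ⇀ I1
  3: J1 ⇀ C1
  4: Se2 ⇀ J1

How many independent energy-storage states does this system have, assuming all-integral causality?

2  (C1, I1 all integral)

β1 →J1  (Se1 fixes effort; stroke away)
β4 →J1  (Se2: effort source, stroke at far end)
β2 →I1  (I1 integral (f out))
β0 →J2  (J2 flow already set via bond 2)
β3 →J1  (J1 flow already set via bond 0)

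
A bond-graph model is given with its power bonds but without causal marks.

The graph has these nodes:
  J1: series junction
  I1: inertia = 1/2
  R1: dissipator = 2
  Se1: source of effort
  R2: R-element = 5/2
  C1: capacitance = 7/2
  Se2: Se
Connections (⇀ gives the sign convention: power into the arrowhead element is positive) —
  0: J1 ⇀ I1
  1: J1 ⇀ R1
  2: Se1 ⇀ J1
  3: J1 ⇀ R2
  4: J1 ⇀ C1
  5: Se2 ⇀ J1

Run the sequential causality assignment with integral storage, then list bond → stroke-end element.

β2 stroke→J1  (Se1: effort source, stroke at far end)
β5 stroke→J1  (Se2 (Se) sets effort on bond)
β0 stroke→I1  (I1 integral (f out))
β1 stroke→J1  (1-jn J1 has f-setter on 0)
β3 stroke→J1  (common-f at J1 fixed by 0)
β4 stroke→J1  (1-jn J1 has f-setter on 0)

β0 →I1
β1 →J1
β2 →J1
β3 →J1
β4 →J1
β5 →J1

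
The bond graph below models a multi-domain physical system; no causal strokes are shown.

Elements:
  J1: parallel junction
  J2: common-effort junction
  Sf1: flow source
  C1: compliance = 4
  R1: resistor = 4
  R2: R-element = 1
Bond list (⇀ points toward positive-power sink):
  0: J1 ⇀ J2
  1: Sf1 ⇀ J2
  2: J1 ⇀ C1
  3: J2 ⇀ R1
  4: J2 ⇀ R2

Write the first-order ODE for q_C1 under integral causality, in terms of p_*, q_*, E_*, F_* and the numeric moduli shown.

b1 |Sf1  (Sf1 fixes flow; stroke at Sf1)
b2 |J1  (prefer integral on C1)
b0 |J2  (common-e at J1 fixed by 2)
b3 |R1  (0-jn J2 has e-setter on 0)
b4 |R2  (common-e at J2 fixed by 0)

dq_C1/dt = F_Sf1 - 5*q_C1/16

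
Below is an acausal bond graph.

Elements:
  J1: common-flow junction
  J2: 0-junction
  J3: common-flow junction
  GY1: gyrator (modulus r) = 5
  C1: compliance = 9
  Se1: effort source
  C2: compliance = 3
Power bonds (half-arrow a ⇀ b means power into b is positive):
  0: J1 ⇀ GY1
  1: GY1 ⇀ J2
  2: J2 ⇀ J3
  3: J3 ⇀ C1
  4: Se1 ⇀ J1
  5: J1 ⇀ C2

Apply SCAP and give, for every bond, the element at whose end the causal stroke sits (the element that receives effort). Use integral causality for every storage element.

bond 4 |J1  (Se1: effort source, stroke at far end)
bond 3 |J3  (C1: C, integral causality)
bond 2 |J2  (J3: last free bond brings flow in)
bond 1 |GY1  (common-e at J2 fixed by 2)
bond 0 |GY1  (GY1: gyrator matches bond 1)
bond 5 |J1  (common-f at J1 fixed by 0)

b0 |GY1
b1 |GY1
b2 |J2
b3 |J3
b4 |J1
b5 |J1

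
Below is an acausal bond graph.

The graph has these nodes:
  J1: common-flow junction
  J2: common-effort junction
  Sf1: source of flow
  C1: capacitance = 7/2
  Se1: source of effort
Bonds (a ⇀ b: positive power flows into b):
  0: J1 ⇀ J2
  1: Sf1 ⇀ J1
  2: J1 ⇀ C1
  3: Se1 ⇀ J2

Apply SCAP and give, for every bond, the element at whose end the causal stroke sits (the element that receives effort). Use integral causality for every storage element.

b1 |Sf1  (source Sf1 imposes f)
b3 |J2  (Se1 fixes effort; stroke away)
b0 |J1  (J1: bond 1 brought flow, rest push out)
b2 |J1  (J1 flow already set via bond 1)

bond 0 |J1
bond 1 |Sf1
bond 2 |J1
bond 3 |J2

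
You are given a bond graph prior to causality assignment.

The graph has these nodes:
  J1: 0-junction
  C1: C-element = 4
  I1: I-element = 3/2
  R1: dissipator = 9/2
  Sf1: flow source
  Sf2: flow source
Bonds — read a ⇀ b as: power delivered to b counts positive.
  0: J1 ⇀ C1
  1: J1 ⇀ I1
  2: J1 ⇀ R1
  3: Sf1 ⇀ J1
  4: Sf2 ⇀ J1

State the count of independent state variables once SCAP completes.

2  (C1, I1 all integral)

#3 |Sf1  (source Sf1 imposes f)
#4 |Sf2  (source Sf2 imposes f)
#0 |J1  (C1: C, integral causality)
#1 |I1  (0-jn J1 has e-setter on 0)
#2 |R1  (J1 effort already set via bond 0)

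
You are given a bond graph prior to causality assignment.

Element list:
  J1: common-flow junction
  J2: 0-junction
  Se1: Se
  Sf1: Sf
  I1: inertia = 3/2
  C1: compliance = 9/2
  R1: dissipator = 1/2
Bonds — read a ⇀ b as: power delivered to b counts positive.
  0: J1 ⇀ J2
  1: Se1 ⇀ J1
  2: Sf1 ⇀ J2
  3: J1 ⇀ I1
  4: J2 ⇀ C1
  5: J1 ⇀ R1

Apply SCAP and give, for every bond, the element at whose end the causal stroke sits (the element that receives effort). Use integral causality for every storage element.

β1 stroke→J1  (source Se1 imposes e)
β2 stroke→Sf1  (source Sf1 imposes f)
β3 stroke→I1  (I1 integral (f out))
β0 stroke→J1  (common-f at J1 fixed by 3)
β5 stroke→J1  (1-jn J1 has f-setter on 3)
β4 stroke→J2  (only one effort-in slot at J2)

bond 0 |J1
bond 1 |J1
bond 2 |Sf1
bond 3 |I1
bond 4 |J2
bond 5 |J1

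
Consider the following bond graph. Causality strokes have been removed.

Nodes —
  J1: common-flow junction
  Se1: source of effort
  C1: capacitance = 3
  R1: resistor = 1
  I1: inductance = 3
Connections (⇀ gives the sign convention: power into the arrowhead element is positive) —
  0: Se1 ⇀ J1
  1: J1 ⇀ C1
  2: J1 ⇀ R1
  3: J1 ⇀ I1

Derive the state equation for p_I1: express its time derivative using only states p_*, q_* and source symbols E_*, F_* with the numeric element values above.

#0 →J1  (Se1 fixes effort; stroke away)
#1 →J1  (C1: C, integral causality)
#3 →I1  (I1: I, integral causality)
#2 →J1  (J1: bond 3 brought flow, rest push out)

dp_I1/dt = E_Se1 - p_I1/3 - q_C1/3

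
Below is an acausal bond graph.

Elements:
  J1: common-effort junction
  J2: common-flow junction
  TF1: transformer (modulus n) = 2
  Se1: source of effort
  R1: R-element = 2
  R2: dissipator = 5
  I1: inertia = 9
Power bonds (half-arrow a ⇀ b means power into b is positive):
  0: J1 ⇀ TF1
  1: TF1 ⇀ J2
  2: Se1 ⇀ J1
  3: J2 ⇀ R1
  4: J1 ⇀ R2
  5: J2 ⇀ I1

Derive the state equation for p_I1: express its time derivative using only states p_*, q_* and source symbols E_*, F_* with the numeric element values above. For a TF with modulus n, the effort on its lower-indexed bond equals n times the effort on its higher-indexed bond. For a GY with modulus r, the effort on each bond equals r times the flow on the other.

dp_I1/dt = E_Se1/2 - 2*p_I1/9

bond 2 stroke at J1  (Se1: effort source, stroke at far end)
bond 0 stroke at TF1  (common-e at J1 fixed by 2)
bond 4 stroke at R2  (0-jn J1 has e-setter on 2)
bond 1 stroke at J2  (through TF1, causality passes straight; one stroke at TF1)
bond 5 stroke at I1  (I1 integral (f out))
bond 3 stroke at J2  (J2 flow already set via bond 5)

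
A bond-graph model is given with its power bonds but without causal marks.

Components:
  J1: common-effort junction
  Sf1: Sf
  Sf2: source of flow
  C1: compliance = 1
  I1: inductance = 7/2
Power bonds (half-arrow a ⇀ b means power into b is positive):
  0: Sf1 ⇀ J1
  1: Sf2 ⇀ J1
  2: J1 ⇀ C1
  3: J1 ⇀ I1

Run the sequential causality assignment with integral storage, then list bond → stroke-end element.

b0 |Sf1
b1 |Sf2
b2 |J1
b3 |I1

β0 stroke→Sf1  (Sf1: flow source, stroke at near end)
β1 stroke→Sf2  (Sf2 fixes flow; stroke at Sf2)
β2 stroke→J1  (C1 outputs effort q/C1)
β3 stroke→I1  (common-e at J1 fixed by 2)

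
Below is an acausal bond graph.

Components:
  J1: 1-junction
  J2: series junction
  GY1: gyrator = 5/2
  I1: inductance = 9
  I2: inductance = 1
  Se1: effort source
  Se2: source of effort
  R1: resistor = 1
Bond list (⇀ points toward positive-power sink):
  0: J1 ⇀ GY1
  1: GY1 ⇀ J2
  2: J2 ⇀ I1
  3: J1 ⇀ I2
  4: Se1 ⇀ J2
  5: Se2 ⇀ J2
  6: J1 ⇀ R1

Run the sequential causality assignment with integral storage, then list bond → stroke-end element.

b0 stroke at J1
b1 stroke at J2
b2 stroke at I1
b3 stroke at I2
b4 stroke at J2
b5 stroke at J2
b6 stroke at J1

#4 stroke at J2  (source Se1 imposes e)
#5 stroke at J2  (Se2: effort source, stroke at far end)
#2 stroke at I1  (prefer integral on I1)
#1 stroke at J2  (J2: bond 2 brought flow, rest push out)
#0 stroke at J1  (GY1: gyrator matches bond 1)
#3 stroke at I2  (I2 outputs flow p/I2)
#6 stroke at J1  (J1 flow already set via bond 3)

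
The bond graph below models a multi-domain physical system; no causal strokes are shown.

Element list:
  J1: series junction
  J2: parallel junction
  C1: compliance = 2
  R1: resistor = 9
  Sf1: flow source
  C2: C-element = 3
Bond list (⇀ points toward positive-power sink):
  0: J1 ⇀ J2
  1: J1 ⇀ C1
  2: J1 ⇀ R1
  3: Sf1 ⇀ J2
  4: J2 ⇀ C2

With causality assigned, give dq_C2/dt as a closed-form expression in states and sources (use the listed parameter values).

b3 |Sf1  (Sf1 (Sf) sets flow on bond)
b1 |J1  (C1: C, integral causality)
b4 |J2  (C2 integral (e out))
b0 |J1  (J2 effort already set via bond 4)
b2 |R1  (closing 1-jn rule on J1)

dq_C2/dt = F_Sf1 - q_C1/18 - q_C2/27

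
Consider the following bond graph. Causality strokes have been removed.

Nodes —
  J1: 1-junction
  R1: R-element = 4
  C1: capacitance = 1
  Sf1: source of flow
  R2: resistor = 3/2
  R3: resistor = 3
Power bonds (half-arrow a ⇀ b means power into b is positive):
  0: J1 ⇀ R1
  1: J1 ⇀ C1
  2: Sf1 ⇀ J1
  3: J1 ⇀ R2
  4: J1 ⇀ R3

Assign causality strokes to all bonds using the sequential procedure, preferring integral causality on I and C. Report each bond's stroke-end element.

b0 stroke→J1
b1 stroke→J1
b2 stroke→Sf1
b3 stroke→J1
b4 stroke→J1

b2 stroke→Sf1  (Sf1 (Sf) sets flow on bond)
b0 stroke→J1  (J1: bond 2 brought flow, rest push out)
b1 stroke→J1  (J1 flow already set via bond 2)
b3 stroke→J1  (1-jn J1 has f-setter on 2)
b4 stroke→J1  (J1 flow already set via bond 2)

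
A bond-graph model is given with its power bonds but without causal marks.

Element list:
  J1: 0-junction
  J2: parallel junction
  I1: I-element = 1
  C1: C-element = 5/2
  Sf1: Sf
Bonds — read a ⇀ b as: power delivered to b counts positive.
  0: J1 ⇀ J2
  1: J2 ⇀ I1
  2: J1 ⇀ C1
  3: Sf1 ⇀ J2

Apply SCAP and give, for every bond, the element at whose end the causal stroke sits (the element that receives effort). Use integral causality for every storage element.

b0 →J2
b1 →I1
b2 →J1
b3 →Sf1

b3 →Sf1  (Sf1: flow source, stroke at near end)
b1 →I1  (prefer integral on I1)
b0 →J2  (J2: last free bond brings effort in)
b2 →J1  (closing 0-jn rule on J1)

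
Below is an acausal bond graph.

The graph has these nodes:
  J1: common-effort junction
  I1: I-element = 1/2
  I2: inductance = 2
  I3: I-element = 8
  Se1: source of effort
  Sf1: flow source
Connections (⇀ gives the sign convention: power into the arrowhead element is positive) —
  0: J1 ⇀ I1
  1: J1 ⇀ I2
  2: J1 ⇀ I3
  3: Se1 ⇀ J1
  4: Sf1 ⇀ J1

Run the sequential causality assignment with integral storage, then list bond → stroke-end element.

bond 0 |I1
bond 1 |I2
bond 2 |I3
bond 3 |J1
bond 4 |Sf1

b3 |J1  (source Se1 imposes e)
b4 |Sf1  (Sf1 fixes flow; stroke at Sf1)
b0 |I1  (J1: bond 3 brought effort, rest push out)
b1 |I2  (J1 effort already set via bond 3)
b2 |I3  (J1: bond 3 brought effort, rest push out)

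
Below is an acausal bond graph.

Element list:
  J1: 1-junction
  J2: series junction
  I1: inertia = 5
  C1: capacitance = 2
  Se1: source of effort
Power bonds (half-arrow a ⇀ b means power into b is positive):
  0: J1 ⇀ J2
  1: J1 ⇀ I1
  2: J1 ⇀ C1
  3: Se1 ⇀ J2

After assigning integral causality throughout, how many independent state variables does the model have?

bond 3 stroke at J2  (source Se1 imposes e)
bond 0 stroke at J1  (only one flow-in slot at J2)
bond 1 stroke at I1  (I1: I, integral causality)
bond 2 stroke at J1  (J1: bond 1 brought flow, rest push out)

2  (C1, I1 all integral)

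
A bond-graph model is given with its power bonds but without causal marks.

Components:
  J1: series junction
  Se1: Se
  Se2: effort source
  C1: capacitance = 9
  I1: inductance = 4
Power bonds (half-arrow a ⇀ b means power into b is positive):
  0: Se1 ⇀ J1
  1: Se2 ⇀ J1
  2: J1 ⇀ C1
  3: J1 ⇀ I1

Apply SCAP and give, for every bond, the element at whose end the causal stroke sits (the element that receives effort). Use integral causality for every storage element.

#0 stroke at J1
#1 stroke at J1
#2 stroke at J1
#3 stroke at I1

bond 0 →J1  (Se1 (Se) sets effort on bond)
bond 1 →J1  (Se2 fixes effort; stroke away)
bond 2 →J1  (prefer integral on C1)
bond 3 →I1  (J1 needs exactly one f-in)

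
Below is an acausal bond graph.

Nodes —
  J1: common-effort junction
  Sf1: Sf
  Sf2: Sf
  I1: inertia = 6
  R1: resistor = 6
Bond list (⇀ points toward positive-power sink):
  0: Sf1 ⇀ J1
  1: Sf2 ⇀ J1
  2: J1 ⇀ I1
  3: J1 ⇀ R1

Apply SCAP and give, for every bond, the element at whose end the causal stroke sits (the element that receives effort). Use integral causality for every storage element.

#0 stroke at Sf1  (Sf1 (Sf) sets flow on bond)
#1 stroke at Sf2  (Sf2: flow source, stroke at near end)
#2 stroke at I1  (I1 outputs flow p/I1)
#3 stroke at J1  (closing 0-jn rule on J1)

bond 0 →Sf1
bond 1 →Sf2
bond 2 →I1
bond 3 →J1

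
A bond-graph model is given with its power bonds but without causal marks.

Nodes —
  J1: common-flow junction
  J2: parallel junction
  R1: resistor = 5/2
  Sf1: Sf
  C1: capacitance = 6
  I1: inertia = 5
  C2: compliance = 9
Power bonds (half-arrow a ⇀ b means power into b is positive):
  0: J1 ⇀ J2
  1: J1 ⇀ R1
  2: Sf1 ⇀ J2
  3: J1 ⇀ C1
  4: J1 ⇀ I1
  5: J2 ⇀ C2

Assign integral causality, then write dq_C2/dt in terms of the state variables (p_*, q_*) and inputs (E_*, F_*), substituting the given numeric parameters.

dq_C2/dt = F_Sf1 + p_I1/5

bond 2 →Sf1  (Sf1: flow source, stroke at near end)
bond 3 →J1  (C1 outputs effort q/C1)
bond 4 →I1  (I1: I, integral causality)
bond 0 →J1  (1-jn J1 has f-setter on 4)
bond 1 →J1  (J1 flow already set via bond 4)
bond 5 →J2  (J2: last free bond brings effort in)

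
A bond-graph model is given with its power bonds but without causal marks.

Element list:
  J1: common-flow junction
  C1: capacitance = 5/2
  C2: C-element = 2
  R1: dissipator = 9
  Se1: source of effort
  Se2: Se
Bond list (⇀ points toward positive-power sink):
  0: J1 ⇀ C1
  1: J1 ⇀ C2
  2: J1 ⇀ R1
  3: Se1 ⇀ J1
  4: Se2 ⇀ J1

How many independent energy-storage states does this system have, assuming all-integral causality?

β3 →J1  (source Se1 imposes e)
β4 →J1  (Se2: effort source, stroke at far end)
β0 →J1  (prefer integral on C1)
β1 →J1  (C2: C, integral causality)
β2 →R1  (only one flow-in slot at J1)

2  (C1, C2 all integral)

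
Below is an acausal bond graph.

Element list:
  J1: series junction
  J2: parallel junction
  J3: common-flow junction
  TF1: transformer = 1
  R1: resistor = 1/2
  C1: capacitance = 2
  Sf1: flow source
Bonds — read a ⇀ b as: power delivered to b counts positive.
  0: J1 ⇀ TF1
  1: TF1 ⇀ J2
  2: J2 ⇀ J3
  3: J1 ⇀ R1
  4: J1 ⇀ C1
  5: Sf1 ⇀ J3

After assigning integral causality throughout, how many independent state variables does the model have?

1  (C1 all integral)

β5 |Sf1  (Sf1 (Sf) sets flow on bond)
β2 |J3  (J3 flow already set via bond 5)
β1 |J2  (J2 needs exactly one e-in)
β0 |TF1  (TF1: transformer flips bond 1)
β3 |J1  (J1: bond 0 brought flow, rest push out)
β4 |J1  (1-jn J1 has f-setter on 0)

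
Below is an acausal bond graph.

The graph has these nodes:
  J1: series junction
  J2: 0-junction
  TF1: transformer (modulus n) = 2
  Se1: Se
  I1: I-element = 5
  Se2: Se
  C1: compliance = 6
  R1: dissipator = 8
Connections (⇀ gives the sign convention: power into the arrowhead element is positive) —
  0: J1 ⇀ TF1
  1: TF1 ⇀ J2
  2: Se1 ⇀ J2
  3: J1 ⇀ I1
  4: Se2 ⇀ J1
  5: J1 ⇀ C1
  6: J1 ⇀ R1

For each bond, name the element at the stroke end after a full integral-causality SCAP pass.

b2 |J2  (Se1 (Se) sets effort on bond)
b4 |J1  (Se2 (Se) sets effort on bond)
b1 |TF1  (common-e at J2 fixed by 2)
b0 |J1  (TF1 one-in-one-out from 1)
b3 |I1  (I1 outputs flow p/I1)
b5 |J1  (J1: bond 3 brought flow, rest push out)
b6 |J1  (J1: bond 3 brought flow, rest push out)

β0 stroke at J1
β1 stroke at TF1
β2 stroke at J2
β3 stroke at I1
β4 stroke at J1
β5 stroke at J1
β6 stroke at J1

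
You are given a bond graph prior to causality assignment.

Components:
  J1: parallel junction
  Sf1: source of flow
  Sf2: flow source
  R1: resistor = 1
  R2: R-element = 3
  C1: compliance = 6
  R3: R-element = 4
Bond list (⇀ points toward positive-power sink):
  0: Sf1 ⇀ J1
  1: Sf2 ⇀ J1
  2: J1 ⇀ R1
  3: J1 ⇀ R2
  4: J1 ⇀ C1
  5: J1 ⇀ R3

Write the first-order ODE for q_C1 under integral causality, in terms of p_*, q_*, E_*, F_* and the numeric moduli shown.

dq_C1/dt = F_Sf1 + F_Sf2 - 19*q_C1/72

b0 |Sf1  (Sf1 fixes flow; stroke at Sf1)
b1 |Sf2  (Sf2 (Sf) sets flow on bond)
b4 |J1  (C1 integral (e out))
b2 |R1  (J1 effort already set via bond 4)
b3 |R2  (J1: bond 4 brought effort, rest push out)
b5 |R3  (0-jn J1 has e-setter on 4)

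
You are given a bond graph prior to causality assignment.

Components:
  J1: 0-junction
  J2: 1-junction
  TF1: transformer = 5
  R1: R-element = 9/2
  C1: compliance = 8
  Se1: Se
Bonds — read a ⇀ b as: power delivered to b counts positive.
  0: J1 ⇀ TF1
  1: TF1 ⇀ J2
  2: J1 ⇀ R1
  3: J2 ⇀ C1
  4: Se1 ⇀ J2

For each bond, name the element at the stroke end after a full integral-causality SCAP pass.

b0 |J1
b1 |TF1
b2 |R1
b3 |J2
b4 |J2

β4 |J2  (source Se1 imposes e)
β3 |J2  (C1: C, integral causality)
β1 |TF1  (J2 needs exactly one f-in)
β0 |J1  (through TF1, causality passes straight; one stroke at TF1)
β2 |R1  (J1: bond 0 brought effort, rest push out)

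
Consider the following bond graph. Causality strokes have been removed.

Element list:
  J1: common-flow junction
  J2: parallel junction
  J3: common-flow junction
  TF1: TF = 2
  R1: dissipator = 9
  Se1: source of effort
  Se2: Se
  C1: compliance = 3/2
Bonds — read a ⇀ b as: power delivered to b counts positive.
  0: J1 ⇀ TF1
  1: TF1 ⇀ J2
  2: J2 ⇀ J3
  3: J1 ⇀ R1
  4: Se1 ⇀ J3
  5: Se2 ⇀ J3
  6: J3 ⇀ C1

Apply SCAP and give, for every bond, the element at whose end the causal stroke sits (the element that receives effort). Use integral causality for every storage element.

bond 4 →J3  (Se1 (Se) sets effort on bond)
bond 5 →J3  (Se2: effort source, stroke at far end)
bond 6 →J3  (C1 integral (e out))
bond 2 →J2  (closing 1-jn rule on J3)
bond 1 →TF1  (J2: bond 2 brought effort, rest push out)
bond 0 →J1  (TF1: transformer flips bond 1)
bond 3 →R1  (J1 needs exactly one f-in)

β0 stroke at J1
β1 stroke at TF1
β2 stroke at J2
β3 stroke at R1
β4 stroke at J3
β5 stroke at J3
β6 stroke at J3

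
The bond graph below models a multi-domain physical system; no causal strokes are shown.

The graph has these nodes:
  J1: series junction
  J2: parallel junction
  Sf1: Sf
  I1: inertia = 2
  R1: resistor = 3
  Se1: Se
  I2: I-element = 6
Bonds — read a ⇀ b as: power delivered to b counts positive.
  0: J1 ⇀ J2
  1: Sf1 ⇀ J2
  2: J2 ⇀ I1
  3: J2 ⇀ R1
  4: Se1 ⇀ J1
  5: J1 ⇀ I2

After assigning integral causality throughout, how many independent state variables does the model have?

b1 stroke at Sf1  (Sf1: flow source, stroke at near end)
b4 stroke at J1  (Se1 (Se) sets effort on bond)
b2 stroke at I1  (prefer integral on I1)
b5 stroke at I2  (prefer integral on I2)
b0 stroke at J1  (J1: bond 5 brought flow, rest push out)
b3 stroke at J2  (only one effort-in slot at J2)

2  (I1, I2 all integral)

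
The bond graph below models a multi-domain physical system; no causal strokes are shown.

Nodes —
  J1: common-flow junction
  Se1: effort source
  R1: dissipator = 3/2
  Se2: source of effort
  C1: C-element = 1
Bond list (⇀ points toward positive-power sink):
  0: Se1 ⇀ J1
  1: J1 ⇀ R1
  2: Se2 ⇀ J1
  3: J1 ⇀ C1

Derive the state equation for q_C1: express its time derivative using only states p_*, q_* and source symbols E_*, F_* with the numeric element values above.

dq_C1/dt = 2*E_Se1/3 + 2*E_Se2/3 - 2*q_C1/3

#0 →J1  (Se1 (Se) sets effort on bond)
#2 →J1  (Se2: effort source, stroke at far end)
#3 →J1  (prefer integral on C1)
#1 →R1  (J1: last free bond brings flow in)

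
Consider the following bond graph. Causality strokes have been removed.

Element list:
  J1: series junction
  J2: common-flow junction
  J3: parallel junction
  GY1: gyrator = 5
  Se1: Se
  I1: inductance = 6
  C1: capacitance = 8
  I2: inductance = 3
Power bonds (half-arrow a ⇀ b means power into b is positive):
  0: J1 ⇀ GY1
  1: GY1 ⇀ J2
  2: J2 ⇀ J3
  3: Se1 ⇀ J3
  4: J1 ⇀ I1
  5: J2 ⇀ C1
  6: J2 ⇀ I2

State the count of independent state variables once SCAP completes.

bond 3 →J3  (Se1 fixes effort; stroke away)
bond 2 →J2  (J3 effort already set via bond 3)
bond 4 →I1  (prefer integral on I1)
bond 0 →J1  (J1: bond 4 brought flow, rest push out)
bond 1 →J2  (GY1 both-in/both-out from 0)
bond 5 →J2  (C1: C, integral causality)
bond 6 →I2  (closing 1-jn rule on J2)

3  (C1, I1, I2 all integral)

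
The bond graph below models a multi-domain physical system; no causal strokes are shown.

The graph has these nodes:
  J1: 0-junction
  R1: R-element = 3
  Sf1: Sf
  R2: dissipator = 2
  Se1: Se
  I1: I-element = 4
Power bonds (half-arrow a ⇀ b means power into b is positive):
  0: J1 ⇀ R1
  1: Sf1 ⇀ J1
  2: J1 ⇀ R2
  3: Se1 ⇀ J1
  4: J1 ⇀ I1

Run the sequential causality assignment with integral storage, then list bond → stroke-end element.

#1 →Sf1  (source Sf1 imposes f)
#3 →J1  (Se1 (Se) sets effort on bond)
#0 →R1  (J1 effort already set via bond 3)
#2 →R2  (0-jn J1 has e-setter on 3)
#4 →I1  (J1 effort already set via bond 3)

#0 |R1
#1 |Sf1
#2 |R2
#3 |J1
#4 |I1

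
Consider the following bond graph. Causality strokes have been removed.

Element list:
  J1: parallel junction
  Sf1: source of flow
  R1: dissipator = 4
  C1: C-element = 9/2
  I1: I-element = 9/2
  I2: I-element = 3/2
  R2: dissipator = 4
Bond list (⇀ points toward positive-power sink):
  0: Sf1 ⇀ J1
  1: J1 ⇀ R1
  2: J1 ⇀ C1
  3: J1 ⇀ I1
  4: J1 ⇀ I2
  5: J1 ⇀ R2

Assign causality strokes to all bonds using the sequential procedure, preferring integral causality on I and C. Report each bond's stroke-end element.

b0 →Sf1
b1 →R1
b2 →J1
b3 →I1
b4 →I2
b5 →R2

β0 stroke→Sf1  (source Sf1 imposes f)
β2 stroke→J1  (C1 outputs effort q/C1)
β1 stroke→R1  (common-e at J1 fixed by 2)
β3 stroke→I1  (J1: bond 2 brought effort, rest push out)
β4 stroke→I2  (common-e at J1 fixed by 2)
β5 stroke→R2  (J1 effort already set via bond 2)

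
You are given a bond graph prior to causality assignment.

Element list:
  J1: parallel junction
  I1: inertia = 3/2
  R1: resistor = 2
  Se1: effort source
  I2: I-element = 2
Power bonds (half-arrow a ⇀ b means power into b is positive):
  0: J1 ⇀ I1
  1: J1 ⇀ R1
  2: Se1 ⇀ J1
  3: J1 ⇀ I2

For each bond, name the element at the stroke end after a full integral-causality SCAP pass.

#2 |J1  (Se1 fixes effort; stroke away)
#0 |I1  (J1: bond 2 brought effort, rest push out)
#1 |R1  (0-jn J1 has e-setter on 2)
#3 |I2  (common-e at J1 fixed by 2)

#0 stroke at I1
#1 stroke at R1
#2 stroke at J1
#3 stroke at I2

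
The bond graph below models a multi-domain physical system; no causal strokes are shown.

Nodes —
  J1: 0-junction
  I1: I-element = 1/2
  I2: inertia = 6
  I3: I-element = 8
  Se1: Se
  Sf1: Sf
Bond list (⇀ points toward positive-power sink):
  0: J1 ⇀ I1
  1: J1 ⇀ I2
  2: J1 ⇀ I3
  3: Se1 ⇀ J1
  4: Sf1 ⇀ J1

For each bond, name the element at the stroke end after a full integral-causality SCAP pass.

#3 stroke→J1  (source Se1 imposes e)
#4 stroke→Sf1  (Sf1 fixes flow; stroke at Sf1)
#0 stroke→I1  (0-jn J1 has e-setter on 3)
#1 stroke→I2  (J1: bond 3 brought effort, rest push out)
#2 stroke→I3  (common-e at J1 fixed by 3)

bond 0 stroke at I1
bond 1 stroke at I2
bond 2 stroke at I3
bond 3 stroke at J1
bond 4 stroke at Sf1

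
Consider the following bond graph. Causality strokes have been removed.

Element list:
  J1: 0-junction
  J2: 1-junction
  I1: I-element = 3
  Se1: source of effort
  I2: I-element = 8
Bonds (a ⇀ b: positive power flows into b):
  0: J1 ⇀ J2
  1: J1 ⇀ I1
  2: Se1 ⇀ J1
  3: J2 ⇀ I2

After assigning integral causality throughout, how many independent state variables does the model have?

b2 stroke→J1  (Se1: effort source, stroke at far end)
b0 stroke→J2  (common-e at J1 fixed by 2)
b1 stroke→I1  (common-e at J1 fixed by 2)
b3 stroke→I2  (closing 1-jn rule on J2)

2  (I1, I2 all integral)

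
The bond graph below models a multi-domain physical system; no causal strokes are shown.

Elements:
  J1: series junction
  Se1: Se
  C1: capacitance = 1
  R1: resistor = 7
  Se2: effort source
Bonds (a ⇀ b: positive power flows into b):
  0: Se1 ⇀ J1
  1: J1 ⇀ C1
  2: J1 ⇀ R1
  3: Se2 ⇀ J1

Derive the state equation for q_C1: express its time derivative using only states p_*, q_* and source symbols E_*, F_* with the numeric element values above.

dq_C1/dt = E_Se1/7 + E_Se2/7 - q_C1/7

bond 0 stroke at J1  (Se1 fixes effort; stroke away)
bond 3 stroke at J1  (source Se2 imposes e)
bond 1 stroke at J1  (C1 integral (e out))
bond 2 stroke at R1  (only one flow-in slot at J1)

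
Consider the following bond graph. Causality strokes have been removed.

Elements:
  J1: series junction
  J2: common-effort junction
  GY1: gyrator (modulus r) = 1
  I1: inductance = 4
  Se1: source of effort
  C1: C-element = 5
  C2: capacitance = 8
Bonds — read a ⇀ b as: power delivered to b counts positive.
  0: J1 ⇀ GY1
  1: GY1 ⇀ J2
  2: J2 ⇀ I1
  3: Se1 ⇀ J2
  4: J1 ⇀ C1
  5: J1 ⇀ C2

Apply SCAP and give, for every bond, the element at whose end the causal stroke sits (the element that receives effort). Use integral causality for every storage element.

β3 |J2  (Se1 fixes effort; stroke away)
β1 |GY1  (J2: bond 3 brought effort, rest push out)
β2 |I1  (common-e at J2 fixed by 3)
β0 |GY1  (through GY1, causality inverts; strokes same side of GY1)
β4 |J1  (J1 flow already set via bond 0)
β5 |J1  (J1 flow already set via bond 0)

β0 stroke→GY1
β1 stroke→GY1
β2 stroke→I1
β3 stroke→J2
β4 stroke→J1
β5 stroke→J1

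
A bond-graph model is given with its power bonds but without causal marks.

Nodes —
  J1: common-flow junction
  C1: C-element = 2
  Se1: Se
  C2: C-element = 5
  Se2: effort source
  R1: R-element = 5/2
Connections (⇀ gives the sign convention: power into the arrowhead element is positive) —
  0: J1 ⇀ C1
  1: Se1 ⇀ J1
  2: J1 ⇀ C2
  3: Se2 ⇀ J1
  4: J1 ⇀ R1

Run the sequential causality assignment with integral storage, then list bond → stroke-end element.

bond 0 →J1
bond 1 →J1
bond 2 →J1
bond 3 →J1
bond 4 →R1

bond 1 stroke→J1  (Se1 (Se) sets effort on bond)
bond 3 stroke→J1  (Se2 fixes effort; stroke away)
bond 0 stroke→J1  (C1: C, integral causality)
bond 2 stroke→J1  (C2 outputs effort q/C2)
bond 4 stroke→R1  (only one flow-in slot at J1)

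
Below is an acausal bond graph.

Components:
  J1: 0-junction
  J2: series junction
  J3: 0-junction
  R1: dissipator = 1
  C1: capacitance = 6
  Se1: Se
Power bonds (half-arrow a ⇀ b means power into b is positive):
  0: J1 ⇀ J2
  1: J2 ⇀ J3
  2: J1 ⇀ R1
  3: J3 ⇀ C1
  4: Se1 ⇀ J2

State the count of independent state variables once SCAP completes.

1  (C1 all integral)

β4 |J2  (Se1: effort source, stroke at far end)
β3 |J3  (C1 outputs effort q/C1)
β1 |J2  (J3 effort already set via bond 3)
β0 |J1  (J2 needs exactly one f-in)
β2 |R1  (0-jn J1 has e-setter on 0)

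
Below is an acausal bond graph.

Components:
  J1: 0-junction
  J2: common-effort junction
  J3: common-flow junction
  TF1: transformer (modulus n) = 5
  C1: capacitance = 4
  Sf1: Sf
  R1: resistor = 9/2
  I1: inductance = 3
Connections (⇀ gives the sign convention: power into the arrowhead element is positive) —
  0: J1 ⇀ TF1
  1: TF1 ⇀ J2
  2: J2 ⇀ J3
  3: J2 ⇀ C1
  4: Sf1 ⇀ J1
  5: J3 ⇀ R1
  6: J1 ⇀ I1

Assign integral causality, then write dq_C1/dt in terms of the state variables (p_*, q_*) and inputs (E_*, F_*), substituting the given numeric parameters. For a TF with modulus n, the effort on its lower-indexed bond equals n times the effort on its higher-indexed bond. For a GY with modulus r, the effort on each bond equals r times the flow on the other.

b4 →Sf1  (Sf1 (Sf) sets flow on bond)
b3 →J2  (C1: C, integral causality)
b1 →TF1  (common-e at J2 fixed by 3)
b2 →J3  (J2: bond 3 brought effort, rest push out)
b5 →R1  (J3: last free bond brings flow in)
b0 →J1  (through TF1, causality passes straight; one stroke at TF1)
b6 →I1  (J1 effort already set via bond 0)

dq_C1/dt = 5*F_Sf1 - 5*p_I1/3 - q_C1/18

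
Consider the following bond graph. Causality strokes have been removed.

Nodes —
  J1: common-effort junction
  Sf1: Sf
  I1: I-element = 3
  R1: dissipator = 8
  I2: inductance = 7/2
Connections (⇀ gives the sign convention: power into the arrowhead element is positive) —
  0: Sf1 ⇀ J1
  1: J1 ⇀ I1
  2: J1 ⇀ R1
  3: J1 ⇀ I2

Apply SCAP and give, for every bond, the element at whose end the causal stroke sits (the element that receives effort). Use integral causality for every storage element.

bond 0 →Sf1
bond 1 →I1
bond 2 →J1
bond 3 →I2

#0 stroke→Sf1  (source Sf1 imposes f)
#1 stroke→I1  (I1: I, integral causality)
#3 stroke→I2  (prefer integral on I2)
#2 stroke→J1  (J1 needs exactly one e-in)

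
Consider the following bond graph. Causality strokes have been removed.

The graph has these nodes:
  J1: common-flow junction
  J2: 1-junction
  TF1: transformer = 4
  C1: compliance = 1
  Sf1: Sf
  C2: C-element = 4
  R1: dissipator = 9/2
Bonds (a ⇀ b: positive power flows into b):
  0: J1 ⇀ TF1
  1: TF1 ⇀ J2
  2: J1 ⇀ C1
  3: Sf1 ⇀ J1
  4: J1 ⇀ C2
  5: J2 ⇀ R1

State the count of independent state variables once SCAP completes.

#3 stroke→Sf1  (source Sf1 imposes f)
#0 stroke→J1  (J1 flow already set via bond 3)
#2 stroke→J1  (J1 flow already set via bond 3)
#4 stroke→J1  (common-f at J1 fixed by 3)
#1 stroke→TF1  (TF TF1: opposite of bond 0)
#5 stroke→J2  (J2 flow already set via bond 1)

2  (C1, C2 all integral)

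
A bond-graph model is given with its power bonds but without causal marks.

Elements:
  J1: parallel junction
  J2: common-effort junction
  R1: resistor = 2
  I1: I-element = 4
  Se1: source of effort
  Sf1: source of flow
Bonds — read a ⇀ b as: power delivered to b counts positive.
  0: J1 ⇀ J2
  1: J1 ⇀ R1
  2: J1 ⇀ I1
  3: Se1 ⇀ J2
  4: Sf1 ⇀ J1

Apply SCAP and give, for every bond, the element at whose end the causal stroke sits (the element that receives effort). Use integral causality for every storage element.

β0 →J1
β1 →R1
β2 →I1
β3 →J2
β4 →Sf1

b3 stroke→J2  (Se1: effort source, stroke at far end)
b4 stroke→Sf1  (Sf1 (Sf) sets flow on bond)
b0 stroke→J1  (common-e at J2 fixed by 3)
b1 stroke→R1  (J1 effort already set via bond 0)
b2 stroke→I1  (common-e at J1 fixed by 0)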